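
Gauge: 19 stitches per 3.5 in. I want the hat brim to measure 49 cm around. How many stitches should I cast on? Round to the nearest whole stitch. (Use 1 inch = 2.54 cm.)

105 stitches.

49 cm = 19.29 in.
19 stitches / 3.5 in = 5.429 stitches per inch.
19.29 × 5.429 = 104.72 stitches.
Round to nearest → 105.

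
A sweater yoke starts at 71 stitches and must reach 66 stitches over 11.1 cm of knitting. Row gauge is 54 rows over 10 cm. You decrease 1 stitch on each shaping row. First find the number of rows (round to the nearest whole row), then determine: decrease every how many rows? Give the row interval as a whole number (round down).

Rows = 11.1 × 5.4 = 59.9 → 60 rows.
Stitches to remove: 5 → 5 shaping rows (at 1 st each).
60 / 5 = 12.00 → every 12 rows.

Decrease every 12th row.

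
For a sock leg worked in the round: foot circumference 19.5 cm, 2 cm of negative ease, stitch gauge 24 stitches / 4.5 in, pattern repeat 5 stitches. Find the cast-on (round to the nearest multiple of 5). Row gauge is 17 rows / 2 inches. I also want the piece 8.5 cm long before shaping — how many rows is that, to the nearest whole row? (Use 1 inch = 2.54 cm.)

Finished = 19.5 − 2 = 17.5 cm.
17.5 cm × 1/2.54 = 6.89 inches.
24/4.5 = 5.333 sts per in; 6.89 × 5.333 = 36.75 sts.
Nearest multiple of 5 → 35.
8.5 cm = 3.35 inches; × 8.5 = 28.44 → 28 rows.

Cast on 35 stitches; work 28 rows.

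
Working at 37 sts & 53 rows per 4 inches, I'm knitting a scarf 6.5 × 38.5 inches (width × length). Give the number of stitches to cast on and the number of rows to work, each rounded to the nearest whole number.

Cast on 60 stitches and work 510 rows.

Stitch gauge = 37/4 = 9.25 sts/in; 6.5 × 9.25 = 60.12 → 60 sts.
Row gauge = 53/4 = 13.25 rows/in; 38.5 × 13.25 = 510.12 → 510 rows.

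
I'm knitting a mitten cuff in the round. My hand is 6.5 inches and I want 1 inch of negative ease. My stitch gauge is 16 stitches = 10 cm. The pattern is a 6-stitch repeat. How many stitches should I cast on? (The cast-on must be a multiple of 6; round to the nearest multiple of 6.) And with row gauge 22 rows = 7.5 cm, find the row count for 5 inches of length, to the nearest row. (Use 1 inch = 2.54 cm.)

Cast on 24 stitches; work 37 rows.

Finished = 6.5 − 1 = 5.5 inches.
5.5 inches × 2.54 = 13.97 cm.
16/10 = 1.6 sts per cm; 13.97 × 1.6 = 22.35 sts.
Nearest multiple of 6 → 24.
5 inches = 12.70 cm; × 2.933 = 37.25 → 37 rows.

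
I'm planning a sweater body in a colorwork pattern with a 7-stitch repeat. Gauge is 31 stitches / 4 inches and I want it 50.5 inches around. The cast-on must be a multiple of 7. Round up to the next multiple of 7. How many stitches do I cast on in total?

CO 392 sts.

31 / 4 = 7.75 sts per inch.
50.5 × 7.75 = 391.38 sts.
Next multiple of 7: 392.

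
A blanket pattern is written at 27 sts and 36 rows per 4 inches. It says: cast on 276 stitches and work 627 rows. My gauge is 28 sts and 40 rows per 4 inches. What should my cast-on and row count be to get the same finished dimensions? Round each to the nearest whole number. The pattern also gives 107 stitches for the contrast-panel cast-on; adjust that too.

Stitches: 276 × 28/27 = 286.22 → 286.
Rows: 627 × 40/36 = 696.67 → 697.
contrast-panel cast-on: 107 × 28/27 = 110.96 → 111.

Cast on 286 stitches; work 697 rows; contrast-panel cast-on 111 stitches.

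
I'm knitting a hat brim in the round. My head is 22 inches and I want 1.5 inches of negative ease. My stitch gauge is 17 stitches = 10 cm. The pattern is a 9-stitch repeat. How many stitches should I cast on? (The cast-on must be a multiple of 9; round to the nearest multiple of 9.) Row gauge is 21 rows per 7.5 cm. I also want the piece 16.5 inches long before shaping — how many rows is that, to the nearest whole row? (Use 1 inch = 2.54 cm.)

Finished = 22 − 1.5 = 20.5 inches.
20.5 inches × 2.54 = 52.07 cm.
17/10 = 1.7 sts per cm; 52.07 × 1.7 = 88.52 sts.
Nearest multiple of 9 → 90.
16.5 inches = 41.91 cm; × 2.8 = 117.35 → 117 rows.

Cast on 90 stitches; work 117 rows.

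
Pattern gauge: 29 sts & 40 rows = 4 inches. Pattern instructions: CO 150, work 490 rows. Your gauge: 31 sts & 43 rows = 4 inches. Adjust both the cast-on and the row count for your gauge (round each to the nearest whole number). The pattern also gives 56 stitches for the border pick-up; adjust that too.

Stitches: 150 × 31/29 = 160.34 → 160.
Rows: 490 × 43/40 = 526.75 → 527.
border pick-up: 56 × 31/29 = 59.86 → 60.

Cast on 160 stitches; work 527 rows; border pick-up 60 stitches.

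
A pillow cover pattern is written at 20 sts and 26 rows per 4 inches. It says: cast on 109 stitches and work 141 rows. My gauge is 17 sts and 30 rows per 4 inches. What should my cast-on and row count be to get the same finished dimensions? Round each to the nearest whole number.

Stitches: 109 × 17/20 = 92.65 → 93.
Rows: 141 × 30/26 = 162.69 → 163.

Cast on 93 stitches; work 163 rows.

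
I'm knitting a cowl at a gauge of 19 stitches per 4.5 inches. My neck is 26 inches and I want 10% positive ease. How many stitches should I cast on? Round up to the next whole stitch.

Finished = 26 × 1.10 = 28.60 in.
19 / 4.5 = 4.222 sts per inch.
28.60 × 4.222 = 120.76 sts.
→ 121 sts.

Cast on 121 stitches.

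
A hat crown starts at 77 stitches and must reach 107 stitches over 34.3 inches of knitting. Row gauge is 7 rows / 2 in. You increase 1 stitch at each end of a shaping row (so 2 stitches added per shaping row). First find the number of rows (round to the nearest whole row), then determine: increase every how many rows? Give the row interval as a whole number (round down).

Rows = 34.3 × 3.5 = 120.0 → 120 rows.
Stitches to add: 30 → 15 shaping rows (at 2 st each).
120 / 15 = 8.00 → every 8 rows.

Increase every 8th row.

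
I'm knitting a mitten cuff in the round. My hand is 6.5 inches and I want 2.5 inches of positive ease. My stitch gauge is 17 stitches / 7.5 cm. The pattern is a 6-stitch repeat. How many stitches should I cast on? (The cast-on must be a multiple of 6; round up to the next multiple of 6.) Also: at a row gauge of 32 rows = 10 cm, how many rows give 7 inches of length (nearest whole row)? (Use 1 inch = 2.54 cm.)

Finished = 6.5 + 2.5 = 9 inches.
9 inches × 2.54 = 22.86 cm.
17/7.5 = 2.267 sts per cm; 22.86 × 2.267 = 51.82 sts.
Next multiple of 6 → 54.
7 inches = 17.78 cm; × 3.2 = 56.90 → 57 rows.

Cast on 54 stitches; work 57 rows.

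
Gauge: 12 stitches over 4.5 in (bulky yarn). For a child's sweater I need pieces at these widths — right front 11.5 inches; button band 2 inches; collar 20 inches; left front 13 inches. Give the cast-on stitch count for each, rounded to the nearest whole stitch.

Rate = 12/4.5 = 2.667 sts per in.
right front: 11.5 × 2.667 = 30.67 → 31.
button band: 2 × 2.667 = 5.33 → 5.
collar: 20 × 2.667 = 53.33 → 53.
left front: 13 × 2.667 = 34.67 → 35.

right front 31; button band 5; collar 53; left front 35.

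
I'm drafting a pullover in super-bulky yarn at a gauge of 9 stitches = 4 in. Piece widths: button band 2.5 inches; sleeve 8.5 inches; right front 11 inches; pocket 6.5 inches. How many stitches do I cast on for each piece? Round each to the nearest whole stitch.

Rate = 9/4 = 2.25 sts per in.
button band: 2.5 × 2.25 = 5.62 → 6.
sleeve: 8.5 × 2.25 = 19.12 → 19.
right front: 11 × 2.25 = 24.75 → 25.
pocket: 6.5 × 2.25 = 14.62 → 15.

button band 6; sleeve 19; right front 25; pocket 15.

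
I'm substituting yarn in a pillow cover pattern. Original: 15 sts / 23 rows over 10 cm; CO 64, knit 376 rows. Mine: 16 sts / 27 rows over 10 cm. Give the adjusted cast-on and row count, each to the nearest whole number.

Cast on 68 stitches; work 441 rows.

Stitches: 64 × 16/15 = 68.27 → 68.
Rows: 376 × 27/23 = 441.39 → 441.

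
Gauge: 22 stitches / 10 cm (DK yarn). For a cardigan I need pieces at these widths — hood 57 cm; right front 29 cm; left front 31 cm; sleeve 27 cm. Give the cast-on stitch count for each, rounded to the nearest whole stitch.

hood 125; right front 64; left front 68; sleeve 59.

Rate = 22/10 = 2.2 sts per cm.
hood: 57 × 2.2 = 125.40 → 125.
right front: 29 × 2.2 = 63.80 → 64.
left front: 31 × 2.2 = 68.20 → 68.
sleeve: 27 × 2.2 = 59.40 → 59.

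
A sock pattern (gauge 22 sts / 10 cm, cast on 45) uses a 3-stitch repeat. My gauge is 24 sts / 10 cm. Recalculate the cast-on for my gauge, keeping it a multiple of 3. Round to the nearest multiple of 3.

CO 48 sts.

45 × 24 / 22 = 49.09.
Nearest multiple of 3: 48.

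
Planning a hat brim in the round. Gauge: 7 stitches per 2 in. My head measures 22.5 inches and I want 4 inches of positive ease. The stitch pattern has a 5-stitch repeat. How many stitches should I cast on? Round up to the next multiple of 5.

Cast on 95 stitches.

Finished = 22.5 + 4 = 26.5 inches.
7 / 2 = 3.5 sts/in.
26.5 × 3.5 = 92.75 sts.
Next multiple of 5: 95.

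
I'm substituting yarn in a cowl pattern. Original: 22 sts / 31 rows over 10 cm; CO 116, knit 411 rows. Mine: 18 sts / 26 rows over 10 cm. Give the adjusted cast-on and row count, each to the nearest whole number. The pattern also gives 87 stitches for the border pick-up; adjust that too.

Stitches: 116 × 18/22 = 94.91 → 95.
Rows: 411 × 26/31 = 344.71 → 345.
border pick-up: 87 × 18/22 = 71.18 → 71.

Cast on 95 stitches; work 345 rows; border pick-up 71 stitches.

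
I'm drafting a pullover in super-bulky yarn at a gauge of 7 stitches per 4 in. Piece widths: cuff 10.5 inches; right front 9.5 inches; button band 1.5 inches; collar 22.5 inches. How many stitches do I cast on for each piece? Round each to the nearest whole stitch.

cuff 18; right front 17; button band 3; collar 39.

Rate = 7/4 = 1.75 sts per in.
cuff: 10.5 × 1.75 = 18.38 → 18.
right front: 9.5 × 1.75 = 16.62 → 17.
button band: 1.5 × 1.75 = 2.62 → 3.
collar: 22.5 × 1.75 = 39.38 → 39.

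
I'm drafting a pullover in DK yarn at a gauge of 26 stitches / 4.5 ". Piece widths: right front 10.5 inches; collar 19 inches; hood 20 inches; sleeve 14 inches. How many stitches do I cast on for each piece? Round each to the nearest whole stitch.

Rate = 26/4.5 = 5.778 sts per in.
right front: 10.5 × 5.778 = 60.67 → 61.
collar: 19 × 5.778 = 109.78 → 110.
hood: 20 × 5.778 = 115.56 → 116.
sleeve: 14 × 5.778 = 80.89 → 81.

right front 61; collar 110; hood 116; sleeve 81.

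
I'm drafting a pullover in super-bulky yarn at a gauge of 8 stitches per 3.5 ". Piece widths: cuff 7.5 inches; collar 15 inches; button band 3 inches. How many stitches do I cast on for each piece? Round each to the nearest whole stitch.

cuff 17; collar 34; button band 7.

Rate = 8/3.5 = 2.286 sts per in.
cuff: 7.5 × 2.286 = 17.14 → 17.
collar: 15 × 2.286 = 34.29 → 34.
button band: 3 × 2.286 = 6.86 → 7.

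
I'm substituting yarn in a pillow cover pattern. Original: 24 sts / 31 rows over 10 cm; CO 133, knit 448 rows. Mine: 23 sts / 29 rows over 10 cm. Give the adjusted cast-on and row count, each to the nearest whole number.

Cast on 127 stitches; work 419 rows.

Stitches: 133 × 23/24 = 127.46 → 127.
Rows: 448 × 29/31 = 419.10 → 419.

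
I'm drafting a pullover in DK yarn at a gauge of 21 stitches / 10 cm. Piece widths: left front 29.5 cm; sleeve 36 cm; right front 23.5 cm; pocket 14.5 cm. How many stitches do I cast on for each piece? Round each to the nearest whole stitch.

Rate = 21/10 = 2.1 sts per cm.
left front: 29.5 × 2.1 = 61.95 → 62.
sleeve: 36 × 2.1 = 75.60 → 76.
right front: 23.5 × 2.1 = 49.35 → 49.
pocket: 14.5 × 2.1 = 30.45 → 30.

left front 62; sleeve 76; right front 49; pocket 30.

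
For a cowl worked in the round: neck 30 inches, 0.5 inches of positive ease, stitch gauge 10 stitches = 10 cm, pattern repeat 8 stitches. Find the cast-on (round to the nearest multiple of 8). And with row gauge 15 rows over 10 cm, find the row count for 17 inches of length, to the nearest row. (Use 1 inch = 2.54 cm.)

Cast on 80 stitches; work 65 rows.

Finished = 30 + 0.5 = 30.5 inches.
30.5 inches × 2.54 = 77.47 cm.
10/10 = 1 sts per cm; 77.47 × 1 = 77.47 sts.
Nearest multiple of 8 → 80.
17 inches = 43.18 cm; × 1.5 = 64.77 → 65 rows.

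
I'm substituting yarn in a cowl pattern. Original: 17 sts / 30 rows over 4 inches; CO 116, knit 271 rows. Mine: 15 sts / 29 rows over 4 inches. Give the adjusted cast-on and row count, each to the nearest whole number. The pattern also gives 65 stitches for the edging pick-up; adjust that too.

Cast on 102 stitches; work 262 rows; edging pick-up 57 stitches.

Stitches: 116 × 15/17 = 102.35 → 102.
Rows: 271 × 29/30 = 261.97 → 262.
edging pick-up: 65 × 15/17 = 57.35 → 57.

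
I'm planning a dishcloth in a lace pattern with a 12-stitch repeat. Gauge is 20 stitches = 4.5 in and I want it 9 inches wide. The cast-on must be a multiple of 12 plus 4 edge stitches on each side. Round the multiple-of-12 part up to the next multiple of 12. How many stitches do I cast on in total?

20 / 4.5 = 4.444 sts per inch.
9 × 4.444 = 40.00 sts.
Less 8 edge sts → 32.00 for the repeat.
Next multiple of 12: 36.
Add back 8 edge sts → 44.

44 stitches.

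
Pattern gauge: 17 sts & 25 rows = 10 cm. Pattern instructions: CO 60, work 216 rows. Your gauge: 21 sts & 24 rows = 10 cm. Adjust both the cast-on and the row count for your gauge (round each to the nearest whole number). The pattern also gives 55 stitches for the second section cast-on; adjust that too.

Cast on 74 stitches; work 207 rows; second section cast-on 68 stitches.

Stitches: 60 × 21/17 = 74.12 → 74.
Rows: 216 × 24/25 = 207.36 → 207.
second section cast-on: 55 × 21/17 = 67.94 → 68.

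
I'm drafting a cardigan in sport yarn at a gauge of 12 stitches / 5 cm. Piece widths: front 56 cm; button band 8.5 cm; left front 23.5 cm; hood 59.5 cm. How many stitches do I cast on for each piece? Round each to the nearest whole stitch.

front 134; button band 20; left front 56; hood 143.

Rate = 12/5 = 2.4 sts per cm.
front: 56 × 2.4 = 134.40 → 134.
button band: 8.5 × 2.4 = 20.40 → 20.
left front: 23.5 × 2.4 = 56.40 → 56.
hood: 59.5 × 2.4 = 142.80 → 143.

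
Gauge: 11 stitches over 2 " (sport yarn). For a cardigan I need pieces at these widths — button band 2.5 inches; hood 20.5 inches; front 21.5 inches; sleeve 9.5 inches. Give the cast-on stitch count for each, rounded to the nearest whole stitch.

button band 14; hood 113; front 118; sleeve 52.

Rate = 11/2 = 5.5 sts per in.
button band: 2.5 × 5.5 = 13.75 → 14.
hood: 20.5 × 5.5 = 112.75 → 113.
front: 21.5 × 5.5 = 118.25 → 118.
sleeve: 9.5 × 5.5 = 52.25 → 52.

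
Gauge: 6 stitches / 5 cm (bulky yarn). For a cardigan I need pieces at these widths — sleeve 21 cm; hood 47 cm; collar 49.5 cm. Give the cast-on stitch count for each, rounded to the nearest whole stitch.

sleeve 25; hood 56; collar 59.

Rate = 6/5 = 1.2 sts per cm.
sleeve: 21 × 1.2 = 25.20 → 25.
hood: 47 × 1.2 = 56.40 → 56.
collar: 49.5 × 1.2 = 59.40 → 59.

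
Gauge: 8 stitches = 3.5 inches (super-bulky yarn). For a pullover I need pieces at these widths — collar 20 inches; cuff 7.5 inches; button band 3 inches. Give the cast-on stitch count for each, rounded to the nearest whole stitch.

Rate = 8/3.5 = 2.286 sts per in.
collar: 20 × 2.286 = 45.71 → 46.
cuff: 7.5 × 2.286 = 17.14 → 17.
button band: 3 × 2.286 = 6.86 → 7.

collar 46; cuff 17; button band 7.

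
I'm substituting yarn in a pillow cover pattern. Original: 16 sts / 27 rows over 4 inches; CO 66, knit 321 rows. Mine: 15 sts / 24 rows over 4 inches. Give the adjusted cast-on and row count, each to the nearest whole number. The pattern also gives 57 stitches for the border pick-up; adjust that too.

Cast on 62 stitches; work 285 rows; border pick-up 53 stitches.

Stitches: 66 × 15/16 = 61.88 → 62.
Rows: 321 × 24/27 = 285.33 → 285.
border pick-up: 57 × 15/16 = 53.44 → 53.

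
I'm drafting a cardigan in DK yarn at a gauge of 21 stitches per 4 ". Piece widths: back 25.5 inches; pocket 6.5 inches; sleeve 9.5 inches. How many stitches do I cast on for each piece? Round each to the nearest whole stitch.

back 134; pocket 34; sleeve 50.

Rate = 21/4 = 5.25 sts per in.
back: 25.5 × 5.25 = 133.88 → 134.
pocket: 6.5 × 5.25 = 34.12 → 34.
sleeve: 9.5 × 5.25 = 49.88 → 50.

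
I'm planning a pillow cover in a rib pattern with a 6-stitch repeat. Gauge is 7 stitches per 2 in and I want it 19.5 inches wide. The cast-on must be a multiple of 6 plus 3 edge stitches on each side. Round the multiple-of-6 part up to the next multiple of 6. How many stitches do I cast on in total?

7 / 2 = 3.5 sts per inch.
19.5 × 3.5 = 68.25 sts.
Less 6 edge sts → 62.25 for the repeat.
Next multiple of 6: 66.
Add back 6 edge sts → 72.

CO 72 sts.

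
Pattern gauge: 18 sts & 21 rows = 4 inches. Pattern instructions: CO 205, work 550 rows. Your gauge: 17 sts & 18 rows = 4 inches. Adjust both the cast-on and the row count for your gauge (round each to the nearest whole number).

Cast on 194 stitches; work 471 rows.

Stitches: 205 × 17/18 = 193.61 → 194.
Rows: 550 × 18/21 = 471.43 → 471.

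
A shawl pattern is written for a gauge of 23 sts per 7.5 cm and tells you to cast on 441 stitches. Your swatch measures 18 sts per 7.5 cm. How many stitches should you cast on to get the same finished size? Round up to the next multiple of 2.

Cast on 346 stitches.

Scale factor = 18 / 23 = 0.783.
441 × 18 / 23 = 345.13 sts.
→ 346 sts.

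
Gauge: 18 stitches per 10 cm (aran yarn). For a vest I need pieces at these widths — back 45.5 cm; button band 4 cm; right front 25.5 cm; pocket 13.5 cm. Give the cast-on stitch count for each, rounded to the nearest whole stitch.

back 82; button band 7; right front 46; pocket 24.

Rate = 18/10 = 1.8 sts per cm.
back: 45.5 × 1.8 = 81.90 → 82.
button band: 4 × 1.8 = 7.20 → 7.
right front: 25.5 × 1.8 = 45.90 → 46.
pocket: 13.5 × 1.8 = 24.30 → 24.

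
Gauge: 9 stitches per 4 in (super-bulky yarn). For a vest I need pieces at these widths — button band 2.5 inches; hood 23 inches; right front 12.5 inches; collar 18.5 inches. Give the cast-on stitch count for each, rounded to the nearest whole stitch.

Rate = 9/4 = 2.25 sts per in.
button band: 2.5 × 2.25 = 5.62 → 6.
hood: 23 × 2.25 = 51.75 → 52.
right front: 12.5 × 2.25 = 28.12 → 28.
collar: 18.5 × 2.25 = 41.62 → 42.

button band 6; hood 52; right front 28; collar 42.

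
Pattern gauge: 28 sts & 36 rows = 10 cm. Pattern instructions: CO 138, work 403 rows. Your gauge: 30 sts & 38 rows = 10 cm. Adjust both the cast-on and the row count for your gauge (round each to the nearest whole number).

Cast on 148 stitches; work 425 rows.

Stitches: 138 × 30/28 = 147.86 → 148.
Rows: 403 × 38/36 = 425.39 → 425.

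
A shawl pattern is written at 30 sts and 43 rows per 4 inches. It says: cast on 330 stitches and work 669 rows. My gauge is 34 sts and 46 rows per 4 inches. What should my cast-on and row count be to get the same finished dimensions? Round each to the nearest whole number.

Stitches: 330 × 34/30 = 374.00 → 374.
Rows: 669 × 46/43 = 715.67 → 716.

Cast on 374 stitches; work 716 rows.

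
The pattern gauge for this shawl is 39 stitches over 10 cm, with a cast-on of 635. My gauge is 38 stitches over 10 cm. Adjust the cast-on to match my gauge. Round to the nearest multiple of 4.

620 stitches.

Scale factor = 38 / 39 = 0.974.
635 × 38 / 39 = 618.72 sts.
→ 620 sts.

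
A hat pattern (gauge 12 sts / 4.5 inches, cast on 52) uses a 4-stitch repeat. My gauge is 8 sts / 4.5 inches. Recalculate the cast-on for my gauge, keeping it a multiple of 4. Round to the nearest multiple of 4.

52 × 8 / 12 = 34.67.
Nearest multiple of 4: 36.

Cast on 36 stitches.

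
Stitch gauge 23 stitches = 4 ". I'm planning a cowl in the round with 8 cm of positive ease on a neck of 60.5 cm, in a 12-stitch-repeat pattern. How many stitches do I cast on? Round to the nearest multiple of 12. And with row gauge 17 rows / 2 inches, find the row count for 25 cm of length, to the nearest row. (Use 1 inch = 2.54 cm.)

Cast on 156 stitches; work 84 rows.

Finished = 60.5 + 8 = 68.5 cm.
68.5 cm × 1/2.54 = 26.97 inches.
23/4 = 5.75 sts per in; 26.97 × 5.75 = 155.07 sts.
Nearest multiple of 12 → 156.
25 cm = 9.84 inches; × 8.5 = 83.66 → 84 rows.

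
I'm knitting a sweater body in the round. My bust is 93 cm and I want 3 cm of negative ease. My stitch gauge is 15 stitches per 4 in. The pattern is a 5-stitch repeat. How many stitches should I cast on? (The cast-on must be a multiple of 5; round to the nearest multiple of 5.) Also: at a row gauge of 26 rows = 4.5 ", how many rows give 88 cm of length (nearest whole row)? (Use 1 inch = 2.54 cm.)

Cast on 135 stitches; work 200 rows.

Finished = 93 − 3 = 90 cm.
90 cm × 1/2.54 = 35.43 inches.
15/4 = 3.75 sts per in; 35.43 × 3.75 = 132.87 sts.
Nearest multiple of 5 → 135.
88 cm = 34.65 inches; × 5.778 = 200.17 → 200 rows.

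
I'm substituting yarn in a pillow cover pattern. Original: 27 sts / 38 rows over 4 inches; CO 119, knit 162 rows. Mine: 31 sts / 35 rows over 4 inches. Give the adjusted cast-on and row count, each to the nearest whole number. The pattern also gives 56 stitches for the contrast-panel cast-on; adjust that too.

Stitches: 119 × 31/27 = 136.63 → 137.
Rows: 162 × 35/38 = 149.21 → 149.
contrast-panel cast-on: 56 × 31/27 = 64.30 → 64.

Cast on 137 stitches; work 149 rows; contrast-panel cast-on 64 stitches.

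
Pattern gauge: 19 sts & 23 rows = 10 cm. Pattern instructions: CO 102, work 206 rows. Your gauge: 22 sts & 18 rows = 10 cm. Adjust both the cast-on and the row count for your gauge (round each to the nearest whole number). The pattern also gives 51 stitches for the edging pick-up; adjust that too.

Cast on 118 stitches; work 161 rows; edging pick-up 59 stitches.

Stitches: 102 × 22/19 = 118.11 → 118.
Rows: 206 × 18/23 = 161.22 → 161.
edging pick-up: 51 × 22/19 = 59.05 → 59.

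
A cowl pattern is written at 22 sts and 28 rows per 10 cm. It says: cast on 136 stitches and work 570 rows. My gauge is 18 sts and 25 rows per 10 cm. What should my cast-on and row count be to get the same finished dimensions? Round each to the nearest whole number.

Stitches: 136 × 18/22 = 111.27 → 111.
Rows: 570 × 25/28 = 508.93 → 509.

Cast on 111 stitches; work 509 rows.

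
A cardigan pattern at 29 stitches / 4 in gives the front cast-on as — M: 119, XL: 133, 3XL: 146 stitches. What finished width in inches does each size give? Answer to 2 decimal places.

29/4 = 7.25 sts per in.
M: 119 / 7.25 = 16.414 → 16.41 in.
XL: 133 / 7.25 = 18.345 → 18.34 in.
3XL: 146 / 7.25 = 20.138 → 20.14 in.

M 16.41 inches; XL 18.34 inches; 3XL 20.14 inches.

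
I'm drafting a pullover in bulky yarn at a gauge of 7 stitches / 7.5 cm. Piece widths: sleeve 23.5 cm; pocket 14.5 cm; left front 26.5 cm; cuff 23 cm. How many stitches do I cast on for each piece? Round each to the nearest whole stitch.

sleeve 22; pocket 14; left front 25; cuff 21.

Rate = 7/7.5 = 0.933 sts per cm.
sleeve: 23.5 × 0.933 = 21.93 → 22.
pocket: 14.5 × 0.933 = 13.53 → 14.
left front: 26.5 × 0.933 = 24.73 → 25.
cuff: 23 × 0.933 = 21.47 → 21.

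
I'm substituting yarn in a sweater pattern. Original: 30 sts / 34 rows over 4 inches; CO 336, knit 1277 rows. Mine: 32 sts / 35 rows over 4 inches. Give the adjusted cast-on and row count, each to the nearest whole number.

Stitches: 336 × 32/30 = 358.40 → 358.
Rows: 1277 × 35/34 = 1314.56 → 1315.

Cast on 358 stitches; work 1315 rows.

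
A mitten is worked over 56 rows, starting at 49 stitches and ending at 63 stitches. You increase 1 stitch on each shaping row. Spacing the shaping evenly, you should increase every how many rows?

Stitches to add: |63 − 49| = 14.
Shaping rows needed: 14 / 1 = 14.
56 rows / 14 = every 4 rows.

Increase every 4th row.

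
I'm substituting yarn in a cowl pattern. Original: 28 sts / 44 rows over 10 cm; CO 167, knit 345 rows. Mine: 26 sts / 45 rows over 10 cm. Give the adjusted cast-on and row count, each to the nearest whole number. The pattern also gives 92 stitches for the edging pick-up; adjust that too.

Stitches: 167 × 26/28 = 155.07 → 155.
Rows: 345 × 45/44 = 352.84 → 353.
edging pick-up: 92 × 26/28 = 85.43 → 85.

Cast on 155 stitches; work 353 rows; edging pick-up 85 stitches.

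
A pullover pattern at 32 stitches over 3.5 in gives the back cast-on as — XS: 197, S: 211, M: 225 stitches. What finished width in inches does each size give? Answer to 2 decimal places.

32/3.5 = 9.143 sts per in.
XS: 197 / 9.143 = 21.547 → 21.55 in.
S: 211 / 9.143 = 23.078 → 23.08 in.
M: 225 / 9.143 = 24.609 → 24.61 in.

XS 21.55 inches; S 23.08 inches; M 24.61 inches.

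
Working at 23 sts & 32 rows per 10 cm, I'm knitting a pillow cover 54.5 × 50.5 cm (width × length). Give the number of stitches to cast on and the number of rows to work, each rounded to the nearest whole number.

Stitch gauge = 23/10 = 2.3 sts/cm; 54.5 × 2.3 = 125.35 → 125 sts.
Row gauge = 32/10 = 3.2 rows/cm; 50.5 × 3.2 = 161.60 → 162 rows.

Cast on 125 stitches and work 162 rows.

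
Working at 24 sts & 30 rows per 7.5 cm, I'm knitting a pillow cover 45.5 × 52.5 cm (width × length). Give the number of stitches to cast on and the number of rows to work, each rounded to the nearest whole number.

Stitch gauge = 24/7.5 = 3.2 sts/cm; 45.5 × 3.2 = 145.60 → 146 sts.
Row gauge = 30/7.5 = 4 rows/cm; 52.5 × 4 = 210.00 → 210 rows.

Cast on 146 stitches and work 210 rows.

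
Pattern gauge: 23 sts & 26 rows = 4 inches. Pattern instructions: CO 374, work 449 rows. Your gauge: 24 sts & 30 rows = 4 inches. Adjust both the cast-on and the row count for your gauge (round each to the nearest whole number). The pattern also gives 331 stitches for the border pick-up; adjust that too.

Cast on 390 stitches; work 518 rows; border pick-up 345 stitches.

Stitches: 374 × 24/23 = 390.26 → 390.
Rows: 449 × 30/26 = 518.08 → 518.
border pick-up: 331 × 24/23 = 345.39 → 345.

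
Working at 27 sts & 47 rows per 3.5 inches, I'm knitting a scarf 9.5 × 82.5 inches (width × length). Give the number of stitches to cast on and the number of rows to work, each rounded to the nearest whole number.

Stitch gauge = 27/3.5 = 7.714 sts/in; 9.5 × 7.714 = 73.29 → 73 sts.
Row gauge = 47/3.5 = 13.429 rows/in; 82.5 × 13.429 = 1107.86 → 1108 rows.

Cast on 73 stitches and work 1108 rows.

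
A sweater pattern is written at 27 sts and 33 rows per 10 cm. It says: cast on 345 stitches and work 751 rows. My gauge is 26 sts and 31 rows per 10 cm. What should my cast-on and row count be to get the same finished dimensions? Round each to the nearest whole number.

Cast on 332 stitches; work 705 rows.

Stitches: 345 × 26/27 = 332.22 → 332.
Rows: 751 × 31/33 = 705.48 → 705.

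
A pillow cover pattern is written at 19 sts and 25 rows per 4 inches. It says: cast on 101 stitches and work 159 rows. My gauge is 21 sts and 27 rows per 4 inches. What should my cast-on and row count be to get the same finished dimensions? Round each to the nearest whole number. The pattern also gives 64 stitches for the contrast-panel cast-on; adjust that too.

Cast on 112 stitches; work 172 rows; contrast-panel cast-on 71 stitches.

Stitches: 101 × 21/19 = 111.63 → 112.
Rows: 159 × 27/25 = 171.72 → 172.
contrast-panel cast-on: 64 × 21/19 = 70.74 → 71.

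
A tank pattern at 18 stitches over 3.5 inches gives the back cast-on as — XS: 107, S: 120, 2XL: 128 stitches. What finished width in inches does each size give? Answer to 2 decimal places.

18/3.5 = 5.143 sts per in.
XS: 107 / 5.143 = 20.806 → 20.81 in.
S: 120 / 5.143 = 23.333 → 23.33 in.
2XL: 128 / 5.143 = 24.889 → 24.89 in.

XS 20.81 inches; S 23.33 inches; 2XL 24.89 inches.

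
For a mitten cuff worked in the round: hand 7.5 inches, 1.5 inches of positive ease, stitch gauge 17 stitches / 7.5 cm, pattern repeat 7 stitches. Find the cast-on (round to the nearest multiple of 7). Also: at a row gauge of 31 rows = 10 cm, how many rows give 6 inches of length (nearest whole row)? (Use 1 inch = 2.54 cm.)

Cast on 49 stitches; work 47 rows.

Finished = 7.5 + 1.5 = 9 inches.
9 inches × 2.54 = 22.86 cm.
17/7.5 = 2.267 sts per cm; 22.86 × 2.267 = 51.82 sts.
Nearest multiple of 7 → 49.
6 inches = 15.24 cm; × 3.1 = 47.24 → 47 rows.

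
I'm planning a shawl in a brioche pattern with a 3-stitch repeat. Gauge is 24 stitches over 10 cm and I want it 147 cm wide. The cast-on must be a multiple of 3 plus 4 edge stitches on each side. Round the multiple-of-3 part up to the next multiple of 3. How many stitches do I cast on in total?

CO 353 sts.

24 / 10 = 2.4 sts per cm.
147 × 2.4 = 352.80 sts.
Less 8 edge sts → 344.80 for the repeat.
Next multiple of 3: 345.
Add back 8 edge sts → 353.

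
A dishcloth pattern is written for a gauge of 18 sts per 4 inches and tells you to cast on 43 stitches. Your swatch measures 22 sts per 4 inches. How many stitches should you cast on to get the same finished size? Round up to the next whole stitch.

53 stitches.

Scale factor = 22 / 18 = 1.222.
43 × 22 / 18 = 52.56 sts.
→ 53 sts.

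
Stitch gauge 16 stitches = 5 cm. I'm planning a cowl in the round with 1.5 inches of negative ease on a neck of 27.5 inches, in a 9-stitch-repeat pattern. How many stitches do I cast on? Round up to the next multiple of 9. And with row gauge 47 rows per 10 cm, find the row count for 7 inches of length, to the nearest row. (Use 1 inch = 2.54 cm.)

Cast on 216 stitches; work 84 rows.

Finished = 27.5 − 1.5 = 26 inches.
26 inches × 2.54 = 66.04 cm.
16/5 = 3.2 sts per cm; 66.04 × 3.2 = 211.33 sts.
Next multiple of 9 → 216.
7 inches = 17.78 cm; × 4.7 = 83.57 → 84 rows.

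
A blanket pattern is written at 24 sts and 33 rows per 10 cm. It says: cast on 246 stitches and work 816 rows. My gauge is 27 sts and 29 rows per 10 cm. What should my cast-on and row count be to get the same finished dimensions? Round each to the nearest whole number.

Stitches: 246 × 27/24 = 276.75 → 277.
Rows: 816 × 29/33 = 717.09 → 717.

Cast on 277 stitches; work 717 rows.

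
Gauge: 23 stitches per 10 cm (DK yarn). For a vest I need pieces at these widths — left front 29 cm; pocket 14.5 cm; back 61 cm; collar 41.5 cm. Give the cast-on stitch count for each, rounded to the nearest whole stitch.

Rate = 23/10 = 2.3 sts per cm.
left front: 29 × 2.3 = 66.70 → 67.
pocket: 14.5 × 2.3 = 33.35 → 33.
back: 61 × 2.3 = 140.30 → 140.
collar: 41.5 × 2.3 = 95.45 → 95.

left front 67; pocket 33; back 140; collar 95.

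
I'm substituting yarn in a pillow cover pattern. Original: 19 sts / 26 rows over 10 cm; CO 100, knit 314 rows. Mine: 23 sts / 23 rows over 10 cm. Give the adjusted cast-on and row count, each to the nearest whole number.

Cast on 121 stitches; work 278 rows.

Stitches: 100 × 23/19 = 121.05 → 121.
Rows: 314 × 23/26 = 277.77 → 278.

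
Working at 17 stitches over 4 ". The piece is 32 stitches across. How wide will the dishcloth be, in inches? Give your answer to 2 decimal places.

7.53 inches.

17 stitches / 4 inch = 4.25 stitches per inch.
32 / 4.25 = 7.529 inches.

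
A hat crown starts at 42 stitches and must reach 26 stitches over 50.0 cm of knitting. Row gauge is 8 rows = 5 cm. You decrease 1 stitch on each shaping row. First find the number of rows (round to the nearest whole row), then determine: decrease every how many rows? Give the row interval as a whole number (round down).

Rows = 50.0 × 1.6 = 80.0 → 80 rows.
Stitches to remove: 16 → 16 shaping rows (at 1 st each).
80 / 16 = 5.00 → every 5 rows.

Decrease every 5th row.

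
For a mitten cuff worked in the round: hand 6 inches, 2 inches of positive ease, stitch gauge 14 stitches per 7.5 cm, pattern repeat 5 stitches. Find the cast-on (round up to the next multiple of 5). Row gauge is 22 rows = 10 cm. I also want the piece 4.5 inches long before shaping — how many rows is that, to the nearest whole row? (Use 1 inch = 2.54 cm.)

Cast on 40 stitches; work 25 rows.

Finished = 6 + 2 = 8 inches.
8 inches × 2.54 = 20.32 cm.
14/7.5 = 1.867 sts per cm; 20.32 × 1.867 = 37.93 sts.
Next multiple of 5 → 40.
4.5 inches = 11.43 cm; × 2.2 = 25.15 → 25 rows.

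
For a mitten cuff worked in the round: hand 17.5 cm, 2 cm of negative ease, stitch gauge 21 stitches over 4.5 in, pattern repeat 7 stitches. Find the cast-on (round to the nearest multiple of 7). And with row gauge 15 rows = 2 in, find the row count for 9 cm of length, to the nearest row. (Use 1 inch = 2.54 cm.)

Cast on 28 stitches; work 27 rows.

Finished = 17.5 − 2 = 15.5 cm.
15.5 cm × 1/2.54 = 6.10 inches.
21/4.5 = 4.667 sts per in; 6.10 × 4.667 = 28.48 sts.
Nearest multiple of 7 → 28.
9 cm = 3.54 inches; × 7.5 = 26.57 → 27 rows.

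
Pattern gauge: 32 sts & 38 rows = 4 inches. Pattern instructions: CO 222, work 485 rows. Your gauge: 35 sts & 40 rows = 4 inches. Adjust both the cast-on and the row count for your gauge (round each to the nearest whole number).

Stitches: 222 × 35/32 = 242.81 → 243.
Rows: 485 × 40/38 = 510.53 → 511.

Cast on 243 stitches; work 511 rows.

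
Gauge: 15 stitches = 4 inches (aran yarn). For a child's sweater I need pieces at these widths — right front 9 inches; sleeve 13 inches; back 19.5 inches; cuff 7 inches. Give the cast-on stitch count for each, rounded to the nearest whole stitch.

right front 34; sleeve 49; back 73; cuff 26.

Rate = 15/4 = 3.75 sts per in.
right front: 9 × 3.75 = 33.75 → 34.
sleeve: 13 × 3.75 = 48.75 → 49.
back: 19.5 × 3.75 = 73.12 → 73.
cuff: 7 × 3.75 = 26.25 → 26.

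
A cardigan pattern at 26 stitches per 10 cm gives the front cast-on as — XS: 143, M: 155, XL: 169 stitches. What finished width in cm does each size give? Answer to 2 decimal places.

XS 55.00 cm; M 59.62 cm; XL 65.00 cm.

26/10 = 2.6 sts per cm.
XS: 143 / 2.6 = 55.000 → 55.00 cm.
M: 155 / 2.6 = 59.615 → 59.62 cm.
XL: 169 / 2.6 = 65.000 → 65.00 cm.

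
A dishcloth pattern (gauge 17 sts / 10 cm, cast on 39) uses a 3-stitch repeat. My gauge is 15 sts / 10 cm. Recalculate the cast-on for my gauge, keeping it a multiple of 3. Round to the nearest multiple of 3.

39 × 15 / 17 = 34.41.
Nearest multiple of 3: 33.

Cast on 33 stitches.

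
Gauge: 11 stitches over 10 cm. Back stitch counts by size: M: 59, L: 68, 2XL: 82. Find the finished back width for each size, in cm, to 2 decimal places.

M 53.64 cm; L 61.82 cm; 2XL 74.55 cm.

11/10 = 1.1 sts per cm.
M: 59 / 1.1 = 53.636 → 53.64 cm.
L: 68 / 1.1 = 61.818 → 61.82 cm.
2XL: 82 / 1.1 = 74.545 → 74.55 cm.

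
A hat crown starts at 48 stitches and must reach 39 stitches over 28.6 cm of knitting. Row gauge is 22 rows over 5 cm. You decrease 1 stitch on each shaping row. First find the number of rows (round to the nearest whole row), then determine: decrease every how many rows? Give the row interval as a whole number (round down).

Rows = 28.6 × 4.4 = 125.8 → 126 rows.
Stitches to remove: 9 → 9 shaping rows (at 1 st each).
126 / 9 = 14.00 → every 14 rows.

Decrease every 14th row.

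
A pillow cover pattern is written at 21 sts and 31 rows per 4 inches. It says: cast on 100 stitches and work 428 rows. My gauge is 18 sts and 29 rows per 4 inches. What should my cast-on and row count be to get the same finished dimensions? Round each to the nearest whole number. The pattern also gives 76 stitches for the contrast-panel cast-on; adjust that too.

Stitches: 100 × 18/21 = 85.71 → 86.
Rows: 428 × 29/31 = 400.39 → 400.
contrast-panel cast-on: 76 × 18/21 = 65.14 → 65.

Cast on 86 stitches; work 400 rows; contrast-panel cast-on 65 stitches.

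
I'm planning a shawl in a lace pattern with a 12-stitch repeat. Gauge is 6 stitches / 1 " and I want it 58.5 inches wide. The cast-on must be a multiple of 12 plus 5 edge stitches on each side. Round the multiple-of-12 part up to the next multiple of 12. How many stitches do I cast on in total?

6 / 1 = 6 sts per inch.
58.5 × 6 = 351.00 sts.
Less 10 edge sts → 341.00 for the repeat.
Next multiple of 12: 348.
Add back 10 edge sts → 358.

358 stitches.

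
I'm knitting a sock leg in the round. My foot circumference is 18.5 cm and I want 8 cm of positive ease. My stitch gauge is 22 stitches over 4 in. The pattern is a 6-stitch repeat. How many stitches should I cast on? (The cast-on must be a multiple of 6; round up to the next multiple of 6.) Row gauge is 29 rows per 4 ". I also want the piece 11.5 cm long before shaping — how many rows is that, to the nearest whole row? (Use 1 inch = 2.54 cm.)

Finished = 18.5 + 8 = 26.5 cm.
26.5 cm × 1/2.54 = 10.43 inches.
22/4 = 5.5 sts per in; 10.43 × 5.5 = 57.38 sts.
Next multiple of 6 → 60.
11.5 cm = 4.53 inches; × 7.25 = 32.82 → 33 rows.

Cast on 60 stitches; work 33 rows.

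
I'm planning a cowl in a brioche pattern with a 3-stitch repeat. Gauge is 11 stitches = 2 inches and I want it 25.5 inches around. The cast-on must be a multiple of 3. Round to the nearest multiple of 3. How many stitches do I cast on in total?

141 stitches.

11 / 2 = 5.5 sts per inch.
25.5 × 5.5 = 140.25 sts.
Nearest multiple of 3: 141.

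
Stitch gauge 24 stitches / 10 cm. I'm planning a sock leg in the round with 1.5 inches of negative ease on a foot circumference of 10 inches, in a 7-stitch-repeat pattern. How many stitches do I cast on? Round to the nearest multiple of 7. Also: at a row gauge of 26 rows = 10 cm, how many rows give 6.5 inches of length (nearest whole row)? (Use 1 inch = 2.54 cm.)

Cast on 49 stitches; work 43 rows.

Finished = 10 − 1.5 = 8.5 inches.
8.5 inches × 2.54 = 21.59 cm.
24/10 = 2.4 sts per cm; 21.59 × 2.4 = 51.82 sts.
Nearest multiple of 7 → 49.
6.5 inches = 16.51 cm; × 2.6 = 42.93 → 43 rows.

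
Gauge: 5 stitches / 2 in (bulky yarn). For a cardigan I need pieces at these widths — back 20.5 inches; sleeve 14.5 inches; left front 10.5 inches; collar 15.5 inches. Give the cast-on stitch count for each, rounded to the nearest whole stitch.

back 51; sleeve 36; left front 26; collar 39.

Rate = 5/2 = 2.5 sts per in.
back: 20.5 × 2.5 = 51.25 → 51.
sleeve: 14.5 × 2.5 = 36.25 → 36.
left front: 10.5 × 2.5 = 26.25 → 26.
collar: 15.5 × 2.5 = 38.75 → 39.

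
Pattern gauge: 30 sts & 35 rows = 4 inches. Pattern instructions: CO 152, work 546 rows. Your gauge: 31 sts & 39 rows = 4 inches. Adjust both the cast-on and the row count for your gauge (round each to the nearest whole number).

Stitches: 152 × 31/30 = 157.07 → 157.
Rows: 546 × 39/35 = 608.40 → 608.

Cast on 157 stitches; work 608 rows.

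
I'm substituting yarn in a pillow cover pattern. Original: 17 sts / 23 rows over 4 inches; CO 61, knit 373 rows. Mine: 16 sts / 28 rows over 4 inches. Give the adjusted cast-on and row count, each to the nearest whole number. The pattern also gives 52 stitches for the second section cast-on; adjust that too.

Stitches: 61 × 16/17 = 57.41 → 57.
Rows: 373 × 28/23 = 454.09 → 454.
second section cast-on: 52 × 16/17 = 48.94 → 49.

Cast on 57 stitches; work 454 rows; second section cast-on 49 stitches.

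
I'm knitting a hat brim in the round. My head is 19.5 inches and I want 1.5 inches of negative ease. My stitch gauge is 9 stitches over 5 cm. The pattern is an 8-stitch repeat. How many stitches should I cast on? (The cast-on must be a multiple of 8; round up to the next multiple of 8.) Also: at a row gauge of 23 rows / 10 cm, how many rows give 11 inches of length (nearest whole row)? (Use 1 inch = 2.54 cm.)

Cast on 88 stitches; work 64 rows.

Finished = 19.5 − 1.5 = 18 inches.
18 inches × 2.54 = 45.72 cm.
9/5 = 1.8 sts per cm; 45.72 × 1.8 = 82.30 sts.
Next multiple of 8 → 88.
11 inches = 27.94 cm; × 2.3 = 64.26 → 64 rows.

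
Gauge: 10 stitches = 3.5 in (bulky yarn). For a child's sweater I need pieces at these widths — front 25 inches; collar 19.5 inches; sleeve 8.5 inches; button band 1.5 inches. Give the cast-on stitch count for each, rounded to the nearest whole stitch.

Rate = 10/3.5 = 2.857 sts per in.
front: 25 × 2.857 = 71.43 → 71.
collar: 19.5 × 2.857 = 55.71 → 56.
sleeve: 8.5 × 2.857 = 24.29 → 24.
button band: 1.5 × 2.857 = 4.29 → 4.

front 71; collar 56; sleeve 24; button band 4.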